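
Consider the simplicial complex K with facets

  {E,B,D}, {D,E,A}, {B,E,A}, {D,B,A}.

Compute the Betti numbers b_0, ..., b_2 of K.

Fix the vertex order A < B < D < E and write every simplex with vertices in increasing order. Then dim K = 2 and the simplices of K are:

  0-simplices (4): A, B, D, E
  1-simplices (6): AB, AD, AE, BD, BE, DE
  2-simplices (4): ABD, ABE, ADE, BDE

Hence C_0 ≅ Z^4, C_1 ≅ Z^6, C_2 ≅ Z^4.

The boundary map ∂_1: C_1 → C_0 maps an edge to its endpoints' difference, ∂[p,q] = q − p. For instance
  ∂BD = D − B.
The resulting 4×6 matrix has rank 3, and its Smith normal form has invariant factors (1,1,1).

The boundary map ∂_2: C_2 → C_1 maps a triangle to the signed sum of its edges. For instance
  ∂ABE = BE − AE + AB,
  ∂ABD = BD − AD + AB.
The 6×4 boundary matrix has rank 3 and Smith normal form diag(1,1,1).

Reading off H_k = ker ∂_k / im ∂_{k+1}:

  H_0: rank C_0 − rank ∂_1 = 4 − 3 = 1, and the invariant factors of ∂_1 are all 1, so H_0 ≅ Z.
  H_1: rank ker ∂_1 − rank ∂_2 = (6 − 3) − 3 = 0, and the invariant factors of ∂_2 are all 1, so H_1 ≅ 0.
  H_2: rank ker ∂_2 − rank ∂_3 = (4 − 3) − 0 = 1, and there is no ∂_3, so H_2 ≅ Z.

Hence the Betti numbers are b_0 = 1, b_1 = 0, b_2 = 1.

b_0 = 1, b_1 = 0, b_2 = 1.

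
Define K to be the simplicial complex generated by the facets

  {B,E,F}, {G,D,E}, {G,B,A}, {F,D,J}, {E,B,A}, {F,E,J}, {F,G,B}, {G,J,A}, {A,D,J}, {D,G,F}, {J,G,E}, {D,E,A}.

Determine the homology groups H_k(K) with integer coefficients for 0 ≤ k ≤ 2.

We work with the vertex ordering A < B < D < E < F < G < J. The simplices of K, each written with vertices in increasing order, are:

  0-simplices (7): A, B, D, E, F, G, J
  1-simplices (18): AB, AD, AE, AG, AJ, BE, BF, BG, DE, DF, DG, DJ, EF, EG, EJ, FG, FJ, GJ
  2-simplices (12): ABE, ABG, ADE, ADJ, AGJ, BEF, BFG, DEG, DFG, DFJ, EFJ, EGJ

so the chain groups are C_0 ≅ Z^7, C_1 ≅ Z^18, C_2 ≅ Z^12.

Boundary ∂_1: C_1 → C_0 maps an edge to its endpoints' difference, ∂[p,q] = q − p. For instance
  ∂DG = G − D.
This gives a 7×18 integer matrix of rank 6; reducing to Smith normal form yields diagonal entries (1,1,1,1,1,1).

∂_2: C_2 → C_1 maps a triangle to the signed sum of its edges. For instance
  ∂EFJ = FJ − EJ + EF,
  ∂EGJ = GJ − EJ + EG.
The 18×12 boundary matrix has rank 12 and Smith normal form diag(1,1,1,1,1,1,1,1,1,1,1,2).

Reading off H_k = ker ∂_k / im ∂_{k+1}:

  H_0: rank C_0 − rank ∂_1 = 7 − 6 = 1, and the invariant factors of ∂_1 are all 1, so H_0 = Z.
  H_1: rank ker ∂_1 − rank ∂_2 = (18 − 6) − 12 = 0, and ∂_2 has invariant factor 2 > 1, so H_1 = Z/2Z.
  H_2: rank ker ∂_2 − rank ∂_3 = (12 − 12) − 0 = 0, and there is no ∂_3, so H_2 = 0.

(K is a triangulation of the real projective plane RP^2.)

H_0 ≅ Z,  H_1 ≅ Z/2Z,  H_2 = 0.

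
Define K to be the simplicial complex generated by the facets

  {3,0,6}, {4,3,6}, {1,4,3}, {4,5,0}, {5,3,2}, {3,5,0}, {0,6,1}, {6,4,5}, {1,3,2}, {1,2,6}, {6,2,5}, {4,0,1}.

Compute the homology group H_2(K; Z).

We work with the vertex ordering 0 < 1 < 2 < 3 < 4 < 5 < 6. The simplices of K, each written with vertices in increasing order, are:

  0-simplices (7): [0], [1], [2], [3], [4], [5], [6]
  1-simplices (18): [0,1], [0,3], [0,4], [0,5], [0,6], [1,2], [1,3], [1,4], [1,6], [2,3], [2,5], [2,6], [3,4], [3,5], [3,6], [4,5], [4,6], [5,6]
  2-simplices (12): [0,1,4], [0,1,6], [0,3,5], [0,3,6], [0,4,5], [1,2,3], [1,2,6], [1,3,4], [2,3,5], [2,5,6], [3,4,6], [4,5,6]

Hence C_0 ≅ Z^7, C_1 ≅ Z^18, C_2 ≅ Z^12.

∂_1: C_1 → C_0 is given by ∂[p,q] = [q] − [p]. For instance
  ∂[4,6] = [6] − [4].
This gives a 7×18 integer matrix of rank 6; reducing to Smith normal form yields diagonal entries (1,1,1,1,1,1).

The boundary map ∂_2: C_2 → C_1 acts by ∂[p,q,r] = [q,r] − [p,r] + [p,q]. For instance
  ∂[3,4,6] = [4,6] − [3,6] + [3,4],
  ∂[0,1,6] = [1,6] − [0,6] + [0,1].
As a 18×12 matrix over Z this has rank 12, with invariant factors (1,1,1,1,1,1,1,1,1,1,1,2).

Computing H_k = (kernel of ∂_k) / (image of ∂_{k+1}):

  H_2: rank ker ∂_2 − rank ∂_3 = (12 − 12) − 0 = 0, and there is no ∂_3, so H_2 = 0.

(K is a triangulation of the real projective plane RP^2.)

H_2 = 0.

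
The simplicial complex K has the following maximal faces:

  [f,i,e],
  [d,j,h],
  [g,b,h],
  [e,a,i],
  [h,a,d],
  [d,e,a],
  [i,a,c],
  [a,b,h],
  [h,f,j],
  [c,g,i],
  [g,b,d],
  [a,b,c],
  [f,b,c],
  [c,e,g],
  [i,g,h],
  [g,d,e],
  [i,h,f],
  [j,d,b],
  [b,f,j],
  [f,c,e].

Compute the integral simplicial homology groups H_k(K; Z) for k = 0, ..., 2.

H_0 ≅ Z,  H_1 ≅ Z ⊕ Z/2,  H_2 = 0.

We work with the vertex ordering a < b < c < d < e < f < g < h < i < j. The simplices of K, each written with vertices in increasing order, are:

  0-simplices (10): a, b, c, d, e, f, g, h, i, j
  1-simplices (30): ab, ac, ad, ae, ah, ai, bc, bd, bf, bg, bh, bj, ce, cf, cg, ci, de, dg, dh, dj, ef, eg, ei, fh, fi, fj, gh, gi, hi, hj
  2-simplices (20): abc, abh, aci, ade, adh, aei, bcf, bdg, bdj, bfj, bgh, cef, ceg, cgi, deg, dhj, efi, fhi, fhj, ghi

giving chain groups C_0 ≅ Z^10, C_1 ≅ Z^30, C_2 ≅ Z^20.

Boundary ∂_1: C_1 → C_0 is given by ∂[p,q] = [q] − [p]. For instance
  ∂ai = i − a.
As a 10×30 matrix over Z this has rank 9, with invariant factors (1,1,1,1,1,1,1,1,1).

Boundary ∂_2: C_2 → C_1 maps a triangle to the signed sum of its edges. For instance
  ∂bgh = gh − bh + bg,
  ∂ghi = hi − gi + gh.
As a 30×20 matrix over Z this has rank 20, with invariant factors (1,1,1,1,1,1,1,1,1,1,1,1,1,1,1,1,1,1,1,2).

Reading off H_k = ker ∂_k / im ∂_{k+1}:

  H_0: rank C_0 − rank ∂_1 = 10 − 9 = 1, and the invariant factors of ∂_1 are all 1, so H_0 ≅ Z.
  H_1: rank ker ∂_1 − rank ∂_2 = (30 − 9) − 20 = 1, and ∂_2 has invariant factor 2 > 1, so H_1 ≅ Z ⊕ Z/2.
  H_2: rank ker ∂_2 − rank ∂_3 = (20 − 20) − 0 = 0, and there is no ∂_3, so H_2 ≅ 0.

As a check, the Euler characteristic is 10 − 30 + 20 = 0, which agrees with 1 − 1 + 0 = 0.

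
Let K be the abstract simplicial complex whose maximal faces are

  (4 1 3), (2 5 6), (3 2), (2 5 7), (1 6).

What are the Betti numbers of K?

b_0 = 1, b_1 = 1, b_2 = 0.

K has 7 vertices, 10 edges, 3 triangles.
rank ∂_0 = 0, rank ∂_1 = 6 ⇒ b_0 = 7 − 0 − 6 = 1; all invariant factors of ∂_1 are 1 so no torsion. So H_0 = Z.
rank ∂_1 = 6, rank ∂_2 = 3 ⇒ b_1 = 10 − 6 − 3 = 1; all invariant factors of ∂_2 are 1 so no torsion. So H_1 = Z.
rank ∂_2 = 3, rank ∂_3 = 0 ⇒ b_2 = 3 − 3 − 0 = 0. So H_2 = 0.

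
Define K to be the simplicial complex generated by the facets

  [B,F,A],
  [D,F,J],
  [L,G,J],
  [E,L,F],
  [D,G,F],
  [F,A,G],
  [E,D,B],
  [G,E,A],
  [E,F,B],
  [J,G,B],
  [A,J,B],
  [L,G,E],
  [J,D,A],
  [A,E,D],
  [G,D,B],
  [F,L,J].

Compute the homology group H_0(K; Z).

K has 8 vertices, 24 edges, 16 triangles.
rank ∂_0 = 0, rank ∂_1 = 7 ⇒ b_0 = 8 − 0 − 7 = 1; all invariant factors of ∂_1 are 1 so no torsion. So H_0 = Z.

H_0 = Z.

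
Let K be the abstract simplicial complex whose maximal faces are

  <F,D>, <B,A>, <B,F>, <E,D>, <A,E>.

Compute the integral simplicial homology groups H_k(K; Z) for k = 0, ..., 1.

H_0 = Z,  H_1 = Z.

We work with the vertex ordering A < B < D < E < F. The simplices of K, each written with vertices in increasing order, are:

  0-simplices (5): A, B, D, E, F
  1-simplices (5): AB, AE, BF, DE, DF

Hence C_0 ≅ Z^5, C_1 ≅ Z^5.

Boundary ∂_1: C_1 → C_0 is given by ∂[p,q] = [q] − [p]. For instance
  ∂DE = E − D.
The 5×5 boundary matrix has rank 4 and Smith normal form diag(1,1,1,1).

From H_k ≅ ker(∂_k) / im(∂_{k+1}) we obtain:

  H_0: rank C_0 − rank ∂_1 = 5 − 4 = 1, and the invariant factors of ∂_1 are all 1, so H_0 ≅ Z.
  H_1: rank ker ∂_1 − rank ∂_2 = (5 − 4) − 0 = 1, and there is no ∂_2, so H_1 ≅ Z.

(K is a triangulation of the circle S^1.)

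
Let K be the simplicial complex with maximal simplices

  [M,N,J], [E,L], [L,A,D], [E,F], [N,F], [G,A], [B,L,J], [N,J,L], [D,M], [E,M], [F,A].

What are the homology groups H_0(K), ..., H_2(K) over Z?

H_0 ≅ Z,  H_1 ≅ Z^4,  H_2 = 0.

Take the total order A < B < D < E < F < G < J < L < M < N on the vertex set. Then K (dimension 2) consists of the simplices:

  0-simplices (10): A, B, D, E, F, G, J, L, M, N
  1-simplices (17): AD, AF, AG, AL, BJ, BL, DL, DM, EF, EL, EM, FN, JL, JM, JN, LN, MN
  2-simplices (4): ADL, BJL, JLN, JMN

giving chain groups C_0 ≅ Z^10, C_1 ≅ Z^17, C_2 ≅ Z^4.

∂_1: C_1 → C_0 sends each edge [p,q] (with p < q) to q − p. For instance
  ∂AG = G − A.
The 10×17 boundary matrix has rank 9 and Smith normal form diag(1,1,1,1,1,1,1,1,1).

Boundary ∂_2: C_2 → C_1 maps a triangle to the signed sum of its edges. For instance
  ∂BJL = JL − BL + BJ,
  ∂JMN = MN − JN + JM.
The 17×4 boundary matrix has rank 4 and Smith normal form diag(1,1,1,1).

Reading off H_k = ker ∂_k / im ∂_{k+1}:

  H_0: rank C_0 − rank ∂_1 = 10 − 9 = 1, and the invariant factors of ∂_1 are all 1, so H_0 = Z.
  H_1: rank ker ∂_1 − rank ∂_2 = (17 − 9) − 4 = 4, and the invariant factors of ∂_2 are all 1, so H_1 = Z^4.
  H_2: rank ker ∂_2 − rank ∂_3 = (4 − 4) − 0 = 0, and there is no ∂_3, so H_2 = 0.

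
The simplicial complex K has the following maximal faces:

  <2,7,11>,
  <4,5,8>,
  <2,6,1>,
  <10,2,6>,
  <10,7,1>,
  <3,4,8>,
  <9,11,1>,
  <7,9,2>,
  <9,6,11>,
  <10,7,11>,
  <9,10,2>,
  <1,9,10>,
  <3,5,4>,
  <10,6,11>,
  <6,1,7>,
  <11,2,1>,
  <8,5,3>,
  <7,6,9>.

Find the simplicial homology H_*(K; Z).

We work with the vertex ordering 1 < 2 < 3 < 4 < 5 < 6 < 7 < 8 < 9 < 10 < 11. The simplices of K, each written with vertices in increasing order, are:

  0-simplices (11): [1], [2], [3], [4], [5], [6], [7], [8], [9], [10], [11]
  1-simplices (27): (27 of them)
  2-simplices (18): (18 of them)

so the chain groups are C_0 ≅ Z^11, C_1 ≅ Z^27, C_2 ≅ Z^18.

∂_1: C_1 → C_0 sends each edge [p,q] (with p < q) to q − p.
As a 11×27 matrix over Z this has rank 9, with invariant factors (1,1,1,1,1,1,1,1,1).

∂_2: C_2 → C_1 sends each 2-simplex [p,q,r] to [q,r] − [p,r] + [p,q]. For instance
  ∂[3,4,8] = [4,8] − [3,8] + [3,4],
  ∂[6,7,9] = [7,9] − [6,9] + [6,7].
As a 27×18 matrix over Z this has rank 16, with invariant factors (1,1,1,1,1,1,1,1,1,1,1,1,1,1,1,1).

From H_k ≅ ker(∂_k) / im(∂_{k+1}) we obtain:

  H_0: rank C_0 − rank ∂_1 = 11 − 9 = 2, and the invariant factors of ∂_1 are all 1, so H_0 = Z^2.
  H_1: rank ker ∂_1 − rank ∂_2 = (27 − 9) − 16 = 2, and the invariant factors of ∂_2 are all 1, so H_1 = Z^2.
  H_2: rank ker ∂_2 − rank ∂_3 = (18 − 16) − 0 = 2, and there is no ∂_3, so H_2 = Z^2.

As a check, the Euler characteristic is 11 − 27 + 18 = 2, which agrees with 2 − 2 + 2 = 2.
(K is a triangulation of the disjoint union of the 2-sphere S^2 and the torus T^2.)

H_0 ≅ Z^2,  H_1 ≅ Z^2,  H_2 ≅ Z^2.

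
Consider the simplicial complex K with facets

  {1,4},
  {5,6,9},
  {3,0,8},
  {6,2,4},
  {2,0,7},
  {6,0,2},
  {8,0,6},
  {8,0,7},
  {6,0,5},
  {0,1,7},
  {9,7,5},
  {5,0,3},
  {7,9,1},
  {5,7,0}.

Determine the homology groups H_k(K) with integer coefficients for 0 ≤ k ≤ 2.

H_0 = Z,  H_1 = Z,  H_2 = 0.

Take the total order 0 < 1 < 2 < 3 < 4 < 5 < 6 < 7 < 8 < 9 on the vertex set. Then K (dimension 2) consists of the simplices:

  0-simplices (10): [0], [1], [2], [3], [4], [5], [6], [7], [8], [9]
  1-simplices (23): [0,1], [0,2], [0,3], [0,5], [0,6], [0,7], [0,8], [1,4], [1,7], [1,9], [2,4], [2,6], [2,7], [3,5], [3,8], [4,6], [5,6], [5,7], [5,9], [6,8], [6,9], [7,8], [7,9]
  2-simplices (13): [0,1,7], [0,2,6], [0,2,7], [0,3,5], [0,3,8], [0,5,6], [0,5,7], [0,6,8], [0,7,8], [1,7,9], [2,4,6], [5,6,9], [5,7,9]

so the chain groups are C_0 ≅ Z^10, C_1 ≅ Z^23, C_2 ≅ Z^13.

The boundary map ∂_1: C_1 → C_0 maps an edge to its endpoints' difference, ∂[p,q] = q − p.
The 10×23 boundary matrix has rank 9 and Smith normal form diag(1,1,1,1,1,1,1,1,1).

∂_2: C_2 → C_1 acts by ∂[p,q,r] = [q,r] − [p,r] + [p,q]. For instance
  ∂[0,2,7] = [2,7] − [0,7] + [0,2],
  ∂[5,6,9] = [6,9] − [5,9] + [5,6].
The resulting 23×13 matrix has rank 13, and its Smith normal form has invariant factors (1,1,1,1,1,1,1,1,1,1,1,1,1).

Computing H_k = (kernel of ∂_k) / (image of ∂_{k+1}):

  H_0: rank C_0 − rank ∂_1 = 10 − 9 = 1, and the invariant factors of ∂_1 are all 1, so H_0 ≅ Z.
  H_1: rank ker ∂_1 − rank ∂_2 = (23 − 9) − 13 = 1, and the invariant factors of ∂_2 are all 1, so H_1 ≅ Z.
  H_2: rank ker ∂_2 − rank ∂_3 = (13 − 13) − 0 = 0, and there is no ∂_3, so H_2 ≅ 0.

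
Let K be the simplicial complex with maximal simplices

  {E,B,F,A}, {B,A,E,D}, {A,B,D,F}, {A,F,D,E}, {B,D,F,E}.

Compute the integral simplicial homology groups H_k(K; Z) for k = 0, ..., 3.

Take the total order A < B < D < E < F on the vertex set. Then K (dimension 3) consists of the simplices:

  0-simplices (5): A, B, D, E, F
  1-simplices (10): AB, AD, AE, AF, BD, BE, BF, DE, DF, EF
  2-simplices (10): ABD, ABE, ABF, ADE, ADF, AEF, BDE, BDF, BEF, DEF
  3-simplices (5): ABDE, ABDF, ABEF, ADEF, BDEF

so the chain groups are C_0 ≅ Z^5, C_1 ≅ Z^10, C_2 ≅ Z^10, C_3 ≅ Z^5.

Boundary ∂_1: C_1 → C_0 sends each edge [p,q] (with p < q) to q − p. For instance
  ∂BE = E − B.
The 5×10 boundary matrix has rank 4 and Smith normal form diag(1,1,1,1).

Boundary ∂_2: C_2 → C_1 maps a triangle to the signed sum of its edges. For instance
  ∂BEF = EF − BF + BE,
  ∂ADE = DE − AE + AD.
This gives a 10×10 integer matrix of rank 6; reducing to Smith normal form yields diagonal entries (1,1,1,1,1,1).

The boundary map ∂_3: C_3 → C_2 sends each 3-simplex σ to the alternating sum Σ_i (−1)^i (σ with its i-th vertex removed). For instance
  ∂ABDE = BDE − ADE + ABE − ABD,
  ∂ABDF = BDF − ADF + ABF − ABD.
As a 10×5 matrix over Z this has rank 4, with invariant factors (1,1,1,1).

Now H_k = ker ∂_k / im ∂_{k+1}, so:

  H_0: rank C_0 − rank ∂_1 = 5 − 4 = 1, and the invariant factors of ∂_1 are all 1, so H_0 ≅ Z.
  H_1: rank ker ∂_1 − rank ∂_2 = (10 − 4) − 6 = 0, and the invariant factors of ∂_2 are all 1, so H_1 ≅ 0.
  H_2: rank ker ∂_2 − rank ∂_3 = (10 − 6) − 4 = 0, and the invariant factors of ∂_3 are all 1, so H_2 ≅ 0.
  H_3: rank ker ∂_3 − rank ∂_4 = (5 − 4) − 0 = 1, and there is no ∂_4, so H_3 ≅ Z.

As a check, the Euler characteristic is 5 − 10 + 10 − 5 = 0, which agrees with 1 − 0 + 0 − 1 = 0.

H_0 = Z,  H_1 = 0,  H_2 = 0,  H_3 = Z.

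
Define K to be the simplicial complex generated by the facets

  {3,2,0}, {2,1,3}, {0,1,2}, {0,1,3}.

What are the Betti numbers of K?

Order the vertices as 0 < 1 < 2 < 3. Listing each simplex with vertices in this order, K has dimension 2 with simplices:

  0-simplices (4): [0], [1], [2], [3]
  1-simplices (6): [0,1], [0,2], [0,3], [1,2], [1,3], [2,3]
  2-simplices (4): [0,1,2], [0,1,3], [0,2,3], [1,2,3]

giving chain groups C_0 ≅ Z^4, C_1 ≅ Z^6, C_2 ≅ Z^4.

∂_1: C_1 → C_0 sends each edge [p,q] (with p < q) to q − p. For instance
  ∂[0,2] = [2] − [0].
This gives a 4×6 integer matrix of rank 3; reducing to Smith normal form yields diagonal entries (1,1,1).

The boundary map ∂_2: C_2 → C_1 sends each 2-simplex [p,q,r] to [q,r] − [p,r] + [p,q]. For instance
  ∂[0,2,3] = [2,3] − [0,3] + [0,2],
  ∂[0,1,3] = [1,3] − [0,3] + [0,1].
This gives a 6×4 integer matrix of rank 3; reducing to Smith normal form yields diagonal entries (1,1,1).

Computing H_k = (kernel of ∂_k) / (image of ∂_{k+1}):

  H_0: rank C_0 − rank ∂_1 = 4 − 3 = 1, and the invariant factors of ∂_1 are all 1, so H_0 = Z.
  H_1: rank ker ∂_1 − rank ∂_2 = (6 − 3) − 3 = 0, and the invariant factors of ∂_2 are all 1, so H_1 = 0.
  H_2: rank ker ∂_2 − rank ∂_3 = (4 − 3) − 0 = 1, and there is no ∂_3, so H_2 = Z.

As a check, the Euler characteristic is 4 − 6 + 4 = 2, which agrees with 1 − 0 + 1 = 2.
(K is a triangulation of the 2-sphere S^2.)

Hence the Betti numbers are b_0 = 1, b_1 = 0, b_2 = 1.

b_0 = 1, b_1 = 0, b_2 = 1.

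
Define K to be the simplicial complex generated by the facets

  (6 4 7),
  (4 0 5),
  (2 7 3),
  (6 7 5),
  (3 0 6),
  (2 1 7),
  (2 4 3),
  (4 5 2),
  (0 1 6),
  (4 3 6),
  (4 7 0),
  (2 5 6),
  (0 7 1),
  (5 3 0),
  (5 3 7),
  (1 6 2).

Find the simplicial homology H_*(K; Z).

We work with the vertex ordering 0 < 1 < 2 < 3 < 4 < 5 < 6 < 7. The simplices of K, each written with vertices in increasing order, are:

  0-simplices (8): [0], [1], [2], [3], [4], [5], [6], [7]
  1-simplices (24): (24 of them)
  2-simplices (16): [0,1,6], [0,1,7], [0,3,5], [0,3,6], [0,4,5], [0,4,7], [1,2,6], [1,2,7], [2,3,4], [2,3,7], [2,4,5], [2,5,6], [3,4,6], [3,5,7], [4,6,7], [5,6,7]

giving chain groups C_0 ≅ Z^8, C_1 ≅ Z^24, C_2 ≅ Z^16.

Boundary ∂_1: C_1 → C_0 maps an edge to its endpoints' difference, ∂[p,q] = q − p. For instance
  ∂[0,1] = [1] − [0].
The resulting 8×24 matrix has rank 7, and its Smith normal form has invariant factors (1,1,1,1,1,1,1).

Boundary ∂_2: C_2 → C_1 maps a triangle to the signed sum of its edges. For instance
  ∂[4,6,7] = [6,7] − [4,7] + [4,6],
  ∂[0,4,5] = [4,5] − [0,5] + [0,4].
This gives a 24×16 integer matrix of rank 15; reducing to Smith normal form yields diagonal entries (1,1,1,1,1,1,1,1,1,1,1,1,1,1,1).

Now H_k = ker ∂_k / im ∂_{k+1}, so:

  H_0: rank C_0 − rank ∂_1 = 8 − 7 = 1, and the invariant factors of ∂_1 are all 1, so H_0 = Z.
  H_1: rank ker ∂_1 − rank ∂_2 = (24 − 7) − 15 = 2, and the invariant factors of ∂_2 are all 1, so H_1 = Z^2.
  H_2: rank ker ∂_2 − rank ∂_3 = (16 − 15) − 0 = 1, and there is no ∂_3, so H_2 = Z.

As a check, the Euler characteristic is 8 − 24 + 16 = 0, which agrees with 1 − 2 + 1 = 0.

H_0 = Z,  H_1 = Z^2,  H_2 = Z.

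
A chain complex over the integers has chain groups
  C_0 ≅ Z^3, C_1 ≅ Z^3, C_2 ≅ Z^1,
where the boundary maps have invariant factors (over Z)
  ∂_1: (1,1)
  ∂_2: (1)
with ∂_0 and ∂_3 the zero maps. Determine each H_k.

H_0: b_0 = 3 − 0 − 2 = 1; torsion from ∂_1 factors > 1: none. So H_0 = Z.
H_1: b_1 = 3 − 2 − 1 = 0; torsion from ∂_2 factors > 1: none. So H_1 = 0.
H_2: b_2 = 1 − 1 − 0 = 0; torsion from ∂_3 factors > 1: none. So H_2 = 0.

H_0 = Z,  H_1 = 0,  H_2 = 0.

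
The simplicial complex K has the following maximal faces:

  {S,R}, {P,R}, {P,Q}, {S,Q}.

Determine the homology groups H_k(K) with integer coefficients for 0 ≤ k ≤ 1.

H_0 = Z,  H_1 = Z.

We work with the vertex ordering P < Q < R < S. The simplices of K, each written with vertices in increasing order, are:

  0-simplices (4): P, Q, R, S
  1-simplices (4): PQ, PR, QS, RS

Hence C_0 ≅ Z^4, C_1 ≅ Z^4.

∂_1: C_1 → C_0 maps an edge to its endpoints' difference, ∂[p,q] = q − p.
As a 4×4 matrix over Z this has rank 3, with invariant factors (1,1,1).

Computing H_k = (kernel of ∂_k) / (image of ∂_{k+1}):

  H_0: rank C_0 − rank ∂_1 = 4 − 3 = 1, and the invariant factors of ∂_1 are all 1, so H_0 ≅ Z.
  H_1: rank ker ∂_1 − rank ∂_2 = (4 − 3) − 0 = 1, and there is no ∂_2, so H_1 ≅ Z.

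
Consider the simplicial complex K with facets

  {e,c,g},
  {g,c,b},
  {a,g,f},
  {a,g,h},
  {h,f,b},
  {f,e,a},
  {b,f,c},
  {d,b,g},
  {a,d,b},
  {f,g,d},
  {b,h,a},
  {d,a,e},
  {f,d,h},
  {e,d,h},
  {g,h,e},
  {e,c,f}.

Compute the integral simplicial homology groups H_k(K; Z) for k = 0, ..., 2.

H_0 ≅ Z,  H_1 ≅ Z^2,  H_2 ≅ Z.

Order the vertices as a < b < c < d < e < f < g < h. Listing each simplex with vertices in this order, K has dimension 2 with simplices:

  0-simplices (8): a, b, c, d, e, f, g, h
  1-simplices (24): ab, ad, ae, af, ag, ah, bc, bd, bf, bg, bh, ce, cf, cg, de, df, dg, dh, ef, eg, eh, fg, fh, gh
  2-simplices (16): abd, abh, ade, aef, afg, agh, bcf, bcg, bdg, bfh, cef, ceg, deh, dfg, dfh, egh

Hence C_0 ≅ Z^8, C_1 ≅ Z^24, C_2 ≅ Z^16.

∂_1: C_1 → C_0 is given by ∂[p,q] = [q] − [p].
The 8×24 boundary matrix has rank 7 and Smith normal form diag(1,1,1,1,1,1,1).

∂_2: C_2 → C_1 sends each 2-simplex [p,q,r] to [q,r] − [p,r] + [p,q]. For instance
  ∂abd = bd − ad + ab,
  ∂ceg = eg − cg + ce.
This gives a 24×16 integer matrix of rank 15; reducing to Smith normal form yields diagonal entries (1,1,1,1,1,1,1,1,1,1,1,1,1,1,1).

Computing H_k = (kernel of ∂_k) / (image of ∂_{k+1}):

  H_0: rank C_0 − rank ∂_1 = 8 − 7 = 1, and the invariant factors of ∂_1 are all 1, so H_0 ≅ Z.
  H_1: rank ker ∂_1 − rank ∂_2 = (24 − 7) − 15 = 2, and the invariant factors of ∂_2 are all 1, so H_1 ≅ Z^2.
  H_2: rank ker ∂_2 − rank ∂_3 = (16 − 15) − 0 = 1, and there is no ∂_3, so H_2 ≅ Z.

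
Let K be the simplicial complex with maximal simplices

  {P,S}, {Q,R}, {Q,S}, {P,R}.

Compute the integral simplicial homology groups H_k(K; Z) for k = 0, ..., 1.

Take the total order P < Q < R < S on the vertex set. Then K (dimension 1) consists of the simplices:

  0-simplices (4): P, Q, R, S
  1-simplices (4): PR, PS, QR, QS

so the chain groups are C_0 ≅ Z^4, C_1 ≅ Z^4.

The boundary map ∂_1: C_1 → C_0 is given by ∂[p,q] = [q] − [p].
The resulting 4×4 matrix has rank 3, and its Smith normal form has invariant factors (1,1,1).

Reading off H_k = ker ∂_k / im ∂_{k+1}:

  H_0: rank C_0 − rank ∂_1 = 4 − 3 = 1, and the invariant factors of ∂_1 are all 1, so H_0 = Z.
  H_1: rank ker ∂_1 − rank ∂_2 = (4 − 3) − 0 = 1, and there is no ∂_2, so H_1 = Z.

(K is a triangulation of the circle S^1.)

H_0 ≅ Z,  H_1 ≅ Z.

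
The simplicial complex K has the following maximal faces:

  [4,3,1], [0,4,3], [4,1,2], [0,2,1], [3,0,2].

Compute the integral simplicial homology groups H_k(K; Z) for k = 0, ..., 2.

H_0 = Z,  H_1 = Z,  H_2 = 0.

Order the vertices as 0 < 1 < 2 < 3 < 4. Listing each simplex with vertices in this order, K has dimension 2 with simplices:

  0-simplices (5): [0], [1], [2], [3], [4]
  1-simplices (10): [0,1], [0,2], [0,3], [0,4], [1,2], [1,3], [1,4], [2,3], [2,4], [3,4]
  2-simplices (5): [0,1,2], [0,2,3], [0,3,4], [1,2,4], [1,3,4]

giving chain groups C_0 ≅ Z^5, C_1 ≅ Z^10, C_2 ≅ Z^5.

Boundary ∂_1: C_1 → C_0 sends each edge [p,q] (with p < q) to q − p.
As a 5×10 matrix over Z this has rank 4, with invariant factors (1,1,1,1).

∂_2: C_2 → C_1 maps a triangle to the signed sum of its edges. For instance
  ∂[1,3,4] = [3,4] − [1,4] + [1,3],
  ∂[1,2,4] = [2,4] − [1,4] + [1,2].
This gives a 10×5 integer matrix of rank 5; reducing to Smith normal form yields diagonal entries (1,1,1,1,1).

Computing H_k = (kernel of ∂_k) / (image of ∂_{k+1}):

  H_0: rank C_0 − rank ∂_1 = 5 − 4 = 1, and the invariant factors of ∂_1 are all 1, so H_0 ≅ Z.
  H_1: rank ker ∂_1 − rank ∂_2 = (10 − 4) − 5 = 1, and the invariant factors of ∂_2 are all 1, so H_1 ≅ Z.
  H_2: rank ker ∂_2 − rank ∂_3 = (5 − 5) − 0 = 0, and there is no ∂_3, so H_2 ≅ 0.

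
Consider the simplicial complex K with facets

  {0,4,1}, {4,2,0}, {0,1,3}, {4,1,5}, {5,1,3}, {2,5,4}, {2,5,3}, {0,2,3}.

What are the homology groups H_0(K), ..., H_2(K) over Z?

H_0 = Z,  H_1 = 0,  H_2 = Z.

Order the vertices as 0 < 1 < 2 < 3 < 4 < 5. Listing each simplex with vertices in this order, K has dimension 2 with simplices:

  0-simplices (6): [0], [1], [2], [3], [4], [5]
  1-simplices (12): [0,1], [0,2], [0,3], [0,4], [1,3], [1,4], [1,5], [2,3], [2,4], [2,5], [3,5], [4,5]
  2-simplices (8): [0,1,3], [0,1,4], [0,2,3], [0,2,4], [1,3,5], [1,4,5], [2,3,5], [2,4,5]

Hence C_0 ≅ Z^6, C_1 ≅ Z^12, C_2 ≅ Z^8.

∂_1: C_1 → C_0 maps an edge to its endpoints' difference, ∂[p,q] = q − p. For instance
  ∂[2,4] = [4] − [2].
The 6×12 boundary matrix has rank 5 and Smith normal form diag(1,1,1,1,1).

The boundary map ∂_2: C_2 → C_1 sends each 2-simplex [p,q,r] to [q,r] − [p,r] + [p,q]. For instance
  ∂[0,2,4] = [2,4] − [0,4] + [0,2],
  ∂[0,1,3] = [1,3] − [0,3] + [0,1].
The resulting 12×8 matrix has rank 7, and its Smith normal form has invariant factors (1,1,1,1,1,1,1).

Reading off H_k = ker ∂_k / im ∂_{k+1}:

  H_0: rank C_0 − rank ∂_1 = 6 − 5 = 1, and the invariant factors of ∂_1 are all 1, so H_0 ≅ Z.
  H_1: rank ker ∂_1 − rank ∂_2 = (12 − 5) − 7 = 0, and the invariant factors of ∂_2 are all 1, so H_1 ≅ 0.
  H_2: rank ker ∂_2 − rank ∂_3 = (8 − 7) − 0 = 1, and there is no ∂_3, so H_2 ≅ Z.

(K is a triangulation of the 2-sphere S^2.)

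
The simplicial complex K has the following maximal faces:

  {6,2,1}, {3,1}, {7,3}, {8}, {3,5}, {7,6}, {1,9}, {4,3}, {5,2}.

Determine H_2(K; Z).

Fix the vertex order 1 < 2 < 3 < 4 < 5 < 6 < 7 < 8 < 9 and write every simplex with vertices in increasing order. Then dim K = 2 and the simplices of K are:

  0-simplices (9): [1], [2], [3], [4], [5], [6], [7], [8], [9]
  1-simplices (10): [1,2], [1,3], [1,6], [1,9], [2,5], [2,6], [3,4], [3,5], [3,7], [6,7]
  2-simplices (1): [1,2,6]

Hence C_0 ≅ Z^9, C_1 ≅ Z^10, C_2 ≅ Z^1.

The boundary map ∂_1: C_1 → C_0 sends each edge [p,q] (with p < q) to q − p. For instance
  ∂[2,5] = [5] − [2].
The resulting 9×10 matrix has rank 7, and its Smith normal form has invariant factors (1,1,1,1,1,1,1).

The boundary map ∂_2: C_2 → C_1 maps a triangle to the signed sum of its edges. For instance
  ∂[1,2,6] = [2,6] − [1,6] + [1,2].
The resulting 10×1 matrix has rank 1, and its Smith normal form has invariant factors (1).

Computing H_k = (kernel of ∂_k) / (image of ∂_{k+1}):

  H_2: rank ker ∂_2 − rank ∂_3 = (1 − 1) − 0 = 0, and there is no ∂_3, so H_2 ≅ 0.

H_2 ≅ 0.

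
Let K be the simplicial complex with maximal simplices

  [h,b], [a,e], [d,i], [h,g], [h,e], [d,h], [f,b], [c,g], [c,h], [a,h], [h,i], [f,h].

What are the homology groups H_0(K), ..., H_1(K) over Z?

Fix the vertex order a < b < c < d < e < f < g < h < i and write every simplex with vertices in increasing order. Then dim K = 1 and the simplices of K are:

  0-simplices (9): a, b, c, d, e, f, g, h, i
  1-simplices (12): ae, ah, bf, bh, cg, ch, dh, di, eh, fh, gh, hi

giving chain groups C_0 ≅ Z^9, C_1 ≅ Z^12.

Boundary ∂_1: C_1 → C_0 maps an edge to its endpoints' difference, ∂[p,q] = q − p. For instance
  ∂ah = h − a.
As a 9×12 matrix over Z this has rank 8, with invariant factors (1,1,1,1,1,1,1,1).

Reading off H_k = ker ∂_k / im ∂_{k+1}:

  H_0: rank C_0 − rank ∂_1 = 9 − 8 = 1, and the invariant factors of ∂_1 are all 1, so H_0 = Z.
  H_1: rank ker ∂_1 − rank ∂_2 = (12 − 8) − 0 = 4, and there is no ∂_2, so H_1 = Z^4.

H_0 ≅ Z,  H_1 ≅ Z^4.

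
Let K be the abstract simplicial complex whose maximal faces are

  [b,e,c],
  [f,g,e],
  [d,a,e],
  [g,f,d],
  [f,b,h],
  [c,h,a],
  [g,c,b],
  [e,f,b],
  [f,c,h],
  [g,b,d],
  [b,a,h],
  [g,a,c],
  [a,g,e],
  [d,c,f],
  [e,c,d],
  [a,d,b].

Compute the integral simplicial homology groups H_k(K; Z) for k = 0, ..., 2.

H_0 ≅ Z,  H_1 ≅ Z^2,  H_2 ≅ Z.

Fix the vertex order a < b < c < d < e < f < g < h and write every simplex with vertices in increasing order. Then dim K = 2 and the simplices of K are:

  0-simplices (8): a, b, c, d, e, f, g, h
  1-simplices (24): ab, ac, ad, ae, ag, ah, bc, bd, be, bf, bg, bh, cd, ce, cf, cg, ch, de, df, dg, ef, eg, fg, fh
  2-simplices (16): abd, abh, acg, ach, ade, aeg, bce, bcg, bdg, bef, bfh, cde, cdf, cfh, dfg, efg

giving chain groups C_0 ≅ Z^8, C_1 ≅ Z^24, C_2 ≅ Z^16.

Boundary ∂_1: C_1 → C_0 maps an edge to its endpoints' difference, ∂[p,q] = q − p.
This gives a 8×24 integer matrix of rank 7; reducing to Smith normal form yields diagonal entries (1,1,1,1,1,1,1).

Boundary ∂_2: C_2 → C_1 acts by ∂[p,q,r] = [q,r] − [p,r] + [p,q]. For instance
  ∂dfg = fg − dg + df,
  ∂bdg = dg − bg + bd.
As a 24×16 matrix over Z this has rank 15, with invariant factors (1,1,1,1,1,1,1,1,1,1,1,1,1,1,1).

Now H_k = ker ∂_k / im ∂_{k+1}, so:

  H_0: rank C_0 − rank ∂_1 = 8 − 7 = 1, and the invariant factors of ∂_1 are all 1, so H_0 ≅ Z.
  H_1: rank ker ∂_1 − rank ∂_2 = (24 − 7) − 15 = 2, and the invariant factors of ∂_2 are all 1, so H_1 ≅ Z^2.
  H_2: rank ker ∂_2 − rank ∂_3 = (16 − 15) − 0 = 1, and there is no ∂_3, so H_2 ≅ Z.

As a check, the Euler characteristic is 8 − 24 + 16 = 0, which agrees with 1 − 2 + 1 = 0.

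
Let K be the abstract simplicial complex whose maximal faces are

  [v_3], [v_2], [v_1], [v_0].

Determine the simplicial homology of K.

H_0 = Z^4.

Fix the vertex order v_0 < v_1 < v_2 < v_3 and write every simplex with vertices in increasing order. Then dim K = 0 and the simplices of K are:

  0-simplices (4): [v_0], [v_1], [v_2], [v_3]

Hence C_0 ≅ Z^4.

Reading off H_k = ker ∂_k / im ∂_{k+1}:

  H_0: rank C_0 − rank ∂_1 = 4 − 0 = 4, and there is no ∂_1, so H_0 ≅ Z^4.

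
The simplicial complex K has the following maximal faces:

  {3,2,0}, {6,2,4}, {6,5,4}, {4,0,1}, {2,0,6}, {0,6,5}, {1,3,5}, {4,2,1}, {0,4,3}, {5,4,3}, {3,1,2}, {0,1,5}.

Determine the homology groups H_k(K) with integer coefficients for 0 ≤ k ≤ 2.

H_0 ≅ Z,  H_1 ≅ Z/2,  H_2 = 0.

Order the vertices as 0 < 1 < 2 < 3 < 4 < 5 < 6. Listing each simplex with vertices in this order, K has dimension 2 with simplices:

  0-simplices (7): [0], [1], [2], [3], [4], [5], [6]
  1-simplices (18): [0,1], [0,2], [0,3], [0,4], [0,5], [0,6], [1,2], [1,3], [1,4], [1,5], [2,3], [2,4], [2,6], [3,4], [3,5], [4,5], [4,6], [5,6]
  2-simplices (12): [0,1,4], [0,1,5], [0,2,3], [0,2,6], [0,3,4], [0,5,6], [1,2,3], [1,2,4], [1,3,5], [2,4,6], [3,4,5], [4,5,6]

Hence C_0 ≅ Z^7, C_1 ≅ Z^18, C_2 ≅ Z^12.

The boundary map ∂_1: C_1 → C_0 is given by ∂[p,q] = [q] − [p].
As a 7×18 matrix over Z this has rank 6, with invariant factors (1,1,1,1,1,1).

The boundary map ∂_2: C_2 → C_1 acts by ∂[p,q,r] = [q,r] − [p,r] + [p,q]. For instance
  ∂[4,5,6] = [5,6] − [4,6] + [4,5],
  ∂[0,5,6] = [5,6] − [0,6] + [0,5].
The resulting 18×12 matrix has rank 12, and its Smith normal form has invariant factors (1,1,1,1,1,1,1,1,1,1,1,2).

Now H_k = ker ∂_k / im ∂_{k+1}, so:

  H_0: rank C_0 − rank ∂_1 = 7 − 6 = 1, and the invariant factors of ∂_1 are all 1, so H_0 = Z.
  H_1: rank ker ∂_1 − rank ∂_2 = (18 − 6) − 12 = 0, and ∂_2 has invariant factor 2 > 1, so H_1 = Z/2.
  H_2: rank ker ∂_2 − rank ∂_3 = (12 − 12) − 0 = 0, and there is no ∂_3, so H_2 = 0.

As a check, the Euler characteristic is 7 − 18 + 12 = 1, which agrees with 1 − 0 + 0 = 1.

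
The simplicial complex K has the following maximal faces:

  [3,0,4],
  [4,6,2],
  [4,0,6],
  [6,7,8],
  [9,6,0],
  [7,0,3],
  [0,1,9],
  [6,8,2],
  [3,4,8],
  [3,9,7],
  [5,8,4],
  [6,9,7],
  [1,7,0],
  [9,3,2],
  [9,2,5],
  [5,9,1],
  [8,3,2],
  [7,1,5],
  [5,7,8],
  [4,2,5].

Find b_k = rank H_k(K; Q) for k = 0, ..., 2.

b_0 = 1, b_1 = 1, b_2 = 0.

Order the vertices as 0 < 1 < 2 < 3 < 4 < 5 < 6 < 7 < 8 < 9. Listing each simplex with vertices in this order, K has dimension 2 with simplices:

  0-simplices (10): [0], [1], [2], [3], [4], [5], [6], [7], [8], [9]
  1-simplices (30): (30 of them)
  2-simplices (20): (20 of them)

Hence C_0 ≅ Z^10, C_1 ≅ Z^30, C_2 ≅ Z^20.

∂_1: C_1 → C_0 sends each edge [p,q] (with p < q) to q − p.
This gives a 10×30 integer matrix of rank 9; reducing to Smith normal form yields diagonal entries (1,1,1,1,1,1,1,1,1).

Boundary ∂_2: C_2 → C_1 maps a triangle to the signed sum of its edges. For instance
  ∂[0,4,6] = [4,6] − [0,6] + [0,4],
  ∂[4,5,8] = [5,8] − [4,8] + [4,5].
This gives a 30×20 integer matrix of rank 20; reducing to Smith normal form yields diagonal entries (1,1,1,1,1,1,1,1,1,1,1,1,1,1,1,1,1,1,1,2).

Reading off H_k = ker ∂_k / im ∂_{k+1}:

  H_0: rank C_0 − rank ∂_1 = 10 − 9 = 1, and the invariant factors of ∂_1 are all 1, so H_0 ≅ Z.
  H_1: rank ker ∂_1 − rank ∂_2 = (30 − 9) − 20 = 1, and ∂_2 has invariant factor 2 > 1, so H_1 ≅ Z ⊕ Z/2.
  H_2: rank ker ∂_2 − rank ∂_3 = (20 − 20) − 0 = 0, and there is no ∂_3, so H_2 ≅ 0.

(K is a triangulation of the Klein bottle.)

Hence the Betti numbers are b_0 = 1, b_1 = 1, b_2 = 0.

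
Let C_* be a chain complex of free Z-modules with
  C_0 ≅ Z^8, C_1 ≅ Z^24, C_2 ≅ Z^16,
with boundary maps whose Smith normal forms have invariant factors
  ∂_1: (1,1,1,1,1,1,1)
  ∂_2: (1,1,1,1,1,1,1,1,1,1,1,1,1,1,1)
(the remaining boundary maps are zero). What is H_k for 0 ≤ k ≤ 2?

H_0: b_0 = 8 − 0 − 7 = 1; torsion from ∂_1 factors > 1: none. So H_0 ≅ Z.
H_1: b_1 = 24 − 7 − 15 = 2; torsion from ∂_2 factors > 1: none. So H_1 ≅ Z^2.
H_2: b_2 = 16 − 15 − 0 = 1; torsion from ∂_3 factors > 1: none. So H_2 ≅ Z.

H_0 ≅ Z,  H_1 ≅ Z^2,  H_2 ≅ Z.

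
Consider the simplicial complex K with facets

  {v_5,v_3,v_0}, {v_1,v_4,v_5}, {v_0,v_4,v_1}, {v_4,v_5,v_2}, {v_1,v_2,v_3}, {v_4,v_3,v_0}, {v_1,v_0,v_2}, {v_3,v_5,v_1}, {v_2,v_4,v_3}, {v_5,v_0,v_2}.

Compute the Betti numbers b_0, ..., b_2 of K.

We work with the vertex ordering v_0 < v_1 < v_2 < v_3 < v_4 < v_5. The simplices of K, each written with vertices in increasing order, are:

  0-simplices (6): [v_0], [v_1], [v_2], [v_3], [v_4], [v_5]
  1-simplices (15): (15 of them)
  2-simplices (10): [v_0,v_1,v_2], [v_0,v_1,v_4], [v_0,v_2,v_5], [v_0,v_3,v_4], [v_0,v_3,v_5], [v_1,v_2,v_3], [v_1,v_3,v_5], [v_1,v_4,v_5], [v_2,v_3,v_4], [v_2,v_4,v_5]

Hence C_0 ≅ Z^6, C_1 ≅ Z^15, C_2 ≅ Z^10.

∂_1: C_1 → C_0 maps an edge to its endpoints' difference, ∂[p,q] = q − p. For instance
  ∂[v_2,v_4] = [v_4] − [v_2].
The 6×15 boundary matrix has rank 5 and Smith normal form diag(1,1,1,1,1).

The boundary map ∂_2: C_2 → C_1 maps a triangle to the signed sum of its edges. For instance
  ∂[v_0,v_1,v_4] = [v_1,v_4] − [v_0,v_4] + [v_0,v_1],
  ∂[v_0,v_1,v_2] = [v_1,v_2] − [v_0,v_2] + [v_0,v_1].
This gives a 15×10 integer matrix of rank 10; reducing to Smith normal form yields diagonal entries (1,1,1,1,1,1,1,1,1,2).

Reading off H_k = ker ∂_k / im ∂_{k+1}:

  H_0: rank C_0 − rank ∂_1 = 6 − 5 = 1, and the invariant factors of ∂_1 are all 1, so H_0 ≅ Z.
  H_1: rank ker ∂_1 − rank ∂_2 = (15 − 5) − 10 = 0, and ∂_2 has invariant factor 2 > 1, so H_1 ≅ Z/2.
  H_2: rank ker ∂_2 − rank ∂_3 = (10 − 10) − 0 = 0, and there is no ∂_3, so H_2 ≅ 0.

As a check, the Euler characteristic is 6 − 15 + 10 = 1, which agrees with 1 − 0 + 0 = 1.

Hence the Betti numbers are b_0 = 1, b_1 = 0, b_2 = 0.

b_0 = 1, b_1 = 0, b_2 = 0.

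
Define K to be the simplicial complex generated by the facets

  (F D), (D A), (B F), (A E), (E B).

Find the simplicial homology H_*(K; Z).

H_0 = Z,  H_1 = Z.

We work with the vertex ordering A < B < D < E < F. The simplices of K, each written with vertices in increasing order, are:

  0-simplices (5): A, B, D, E, F
  1-simplices (5): AD, AE, BE, BF, DF

Hence C_0 ≅ Z^5, C_1 ≅ Z^5.

The boundary map ∂_1: C_1 → C_0 sends each edge [p,q] (with p < q) to q − p. For instance
  ∂AD = D − A.
As a 5×5 matrix over Z this has rank 4, with invariant factors (1,1,1,1).

Reading off H_k = ker ∂_k / im ∂_{k+1}:

  H_0: rank C_0 − rank ∂_1 = 5 − 4 = 1, and the invariant factors of ∂_1 are all 1, so H_0 ≅ Z.
  H_1: rank ker ∂_1 − rank ∂_2 = (5 − 4) − 0 = 1, and there is no ∂_2, so H_1 ≅ Z.

As a check, the Euler characteristic is 5 − 5 = 0, which agrees with 1 − 1 = 0.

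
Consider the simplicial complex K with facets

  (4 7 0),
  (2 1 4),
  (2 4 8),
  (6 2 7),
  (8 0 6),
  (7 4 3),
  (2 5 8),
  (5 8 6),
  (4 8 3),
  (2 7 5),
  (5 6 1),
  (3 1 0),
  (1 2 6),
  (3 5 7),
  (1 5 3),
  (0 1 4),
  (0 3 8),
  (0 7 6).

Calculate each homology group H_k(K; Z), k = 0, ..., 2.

H_0 = Z,  H_1 = Z ⊕ Z_2,  H_2 = 0.

Fix the vertex order 0 < 1 < 2 < 3 < 4 < 5 < 6 < 7 < 8 and write every simplex with vertices in increasing order. Then dim K = 2 and the simplices of K are:

  0-simplices (9): [0], [1], [2], [3], [4], [5], [6], [7], [8]
  1-simplices (27): (27 of them)
  2-simplices (18): [0,1,3], [0,1,4], [0,3,8], [0,4,7], [0,6,7], [0,6,8], [1,2,4], [1,2,6], [1,3,5], [1,5,6], [2,4,8], [2,5,7], [2,5,8], [2,6,7], [3,4,7], [3,4,8], [3,5,7], [5,6,8]

so the chain groups are C_0 ≅ Z^9, C_1 ≅ Z^27, C_2 ≅ Z^18.

∂_1: C_1 → C_0 is given by ∂[p,q] = [q] − [p]. For instance
  ∂[2,7] = [7] − [2].
As a 9×27 matrix over Z this has rank 8, with invariant factors (1,1,1,1,1,1,1,1).

The boundary map ∂_2: C_2 → C_1 sends each 2-simplex [p,q,r] to [q,r] − [p,r] + [p,q]. For instance
  ∂[3,4,8] = [4,8] − [3,8] + [3,4],
  ∂[0,1,3] = [1,3] − [0,3] + [0,1].
The 27×18 boundary matrix has rank 18 and Smith normal form diag(1,1,1,1,1,1,1,1,1,1,1,1,1,1,1,1,1,2).

From H_k ≅ ker(∂_k) / im(∂_{k+1}) we obtain:

  H_0: rank C_0 − rank ∂_1 = 9 − 8 = 1, and the invariant factors of ∂_1 are all 1, so H_0 ≅ Z.
  H_1: rank ker ∂_1 − rank ∂_2 = (27 − 8) − 18 = 1, and ∂_2 has invariant factor 2 > 1, so H_1 ≅ Z ⊕ Z_2.
  H_2: rank ker ∂_2 − rank ∂_3 = (18 − 18) − 0 = 0, and there is no ∂_3, so H_2 ≅ 0.

(K is a triangulation of the Klein bottle.)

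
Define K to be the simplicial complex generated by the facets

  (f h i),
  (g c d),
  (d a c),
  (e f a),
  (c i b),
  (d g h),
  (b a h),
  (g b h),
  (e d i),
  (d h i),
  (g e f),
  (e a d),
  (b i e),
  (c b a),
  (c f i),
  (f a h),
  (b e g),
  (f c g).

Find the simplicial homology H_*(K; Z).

H_0 ≅ Z,  H_1 ≅ Z^2,  H_2 ≅ Z.

Order the vertices as a < b < c < d < e < f < g < h < i. Listing each simplex with vertices in this order, K has dimension 2 with simplices:

  0-simplices (9): a, b, c, d, e, f, g, h, i
  1-simplices (27): ab, ac, ad, ae, af, ah, bc, be, bg, bh, bi, cd, cf, cg, ci, de, dg, dh, di, ef, eg, ei, fg, fh, fi, gh, hi
  2-simplices (18): abc, abh, acd, ade, aef, afh, bci, beg, bei, bgh, cdg, cfg, cfi, dei, dgh, dhi, efg, fhi

giving chain groups C_0 ≅ Z^9, C_1 ≅ Z^27, C_2 ≅ Z^18.

∂_1: C_1 → C_0 is given by ∂[p,q] = [q] − [p].
The 9×27 boundary matrix has rank 8 and Smith normal form diag(1,1,1,1,1,1,1,1).

Boundary ∂_2: C_2 → C_1 maps a triangle to the signed sum of its edges. For instance
  ∂beg = eg − bg + be,
  ∂aef = ef − af + ae.
As a 27×18 matrix over Z this has rank 17, with invariant factors (1,1,1,1,1,1,1,1,1,1,1,1,1,1,1,1,1).

Reading off H_k = ker ∂_k / im ∂_{k+1}:

  H_0: rank C_0 − rank ∂_1 = 9 − 8 = 1, and the invariant factors of ∂_1 are all 1, so H_0 ≅ Z.
  H_1: rank ker ∂_1 − rank ∂_2 = (27 − 8) − 17 = 2, and the invariant factors of ∂_2 are all 1, so H_1 ≅ Z^2.
  H_2: rank ker ∂_2 − rank ∂_3 = (18 − 17) − 0 = 1, and there is no ∂_3, so H_2 ≅ Z.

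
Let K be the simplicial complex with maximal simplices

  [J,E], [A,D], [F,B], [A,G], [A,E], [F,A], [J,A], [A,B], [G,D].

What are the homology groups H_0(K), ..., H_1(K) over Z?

H_0 = Z,  H_1 = Z^3.

Order the vertices as A < B < D < E < F < G < J. Listing each simplex with vertices in this order, K has dimension 1 with simplices:

  0-simplices (7): A, B, D, E, F, G, J
  1-simplices (9): AB, AD, AE, AF, AG, AJ, BF, DG, EJ

Hence C_0 ≅ Z^7, C_1 ≅ Z^9.

∂_1: C_1 → C_0 sends each edge [p,q] (with p < q) to q − p. For instance
  ∂AG = G − A.
As a 7×9 matrix over Z this has rank 6, with invariant factors (1,1,1,1,1,1).

Now H_k = ker ∂_k / im ∂_{k+1}, so:

  H_0: rank C_0 − rank ∂_1 = 7 − 6 = 1, and the invariant factors of ∂_1 are all 1, so H_0 ≅ Z.
  H_1: rank ker ∂_1 − rank ∂_2 = (9 − 6) − 0 = 3, and there is no ∂_2, so H_1 ≅ Z^3.

As a check, the Euler characteristic is 7 − 9 = -2, which agrees with 1 − 3 = -2.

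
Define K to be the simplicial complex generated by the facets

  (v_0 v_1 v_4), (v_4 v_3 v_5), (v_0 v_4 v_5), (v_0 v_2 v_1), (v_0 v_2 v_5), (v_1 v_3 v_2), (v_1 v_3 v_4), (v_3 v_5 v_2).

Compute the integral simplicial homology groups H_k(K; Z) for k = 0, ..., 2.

H_0 ≅ Z,  H_1 = 0,  H_2 ≅ Z.

We work with the vertex ordering v_0 < v_1 < v_2 < v_3 < v_4 < v_5. The simplices of K, each written with vertices in increasing order, are:

  0-simplices (6): [v_0], [v_1], [v_2], [v_3], [v_4], [v_5]
  1-simplices (12): [v_0,v_1], [v_0,v_2], [v_0,v_4], [v_0,v_5], [v_1,v_2], [v_1,v_3], [v_1,v_4], [v_2,v_3], [v_2,v_5], [v_3,v_4], [v_3,v_5], [v_4,v_5]
  2-simplices (8): [v_0,v_1,v_2], [v_0,v_1,v_4], [v_0,v_2,v_5], [v_0,v_4,v_5], [v_1,v_2,v_3], [v_1,v_3,v_4], [v_2,v_3,v_5], [v_3,v_4,v_5]

giving chain groups C_0 ≅ Z^6, C_1 ≅ Z^12, C_2 ≅ Z^8.

Boundary ∂_1: C_1 → C_0 maps an edge to its endpoints' difference, ∂[p,q] = q − p. For instance
  ∂[v_0,v_5] = [v_5] − [v_0].
The 6×12 boundary matrix has rank 5 and Smith normal form diag(1,1,1,1,1).

The boundary map ∂_2: C_2 → C_1 sends each 2-simplex [p,q,r] to [q,r] − [p,r] + [p,q]. For instance
  ∂[v_0,v_1,v_2] = [v_1,v_2] − [v_0,v_2] + [v_0,v_1],
  ∂[v_0,v_4,v_5] = [v_4,v_5] − [v_0,v_5] + [v_0,v_4].
The resulting 12×8 matrix has rank 7, and its Smith normal form has invariant factors (1,1,1,1,1,1,1).

Computing H_k = (kernel of ∂_k) / (image of ∂_{k+1}):

  H_0: rank C_0 − rank ∂_1 = 6 − 5 = 1, and the invariant factors of ∂_1 are all 1, so H_0 ≅ Z.
  H_1: rank ker ∂_1 − rank ∂_2 = (12 − 5) − 7 = 0, and the invariant factors of ∂_2 are all 1, so H_1 ≅ 0.
  H_2: rank ker ∂_2 − rank ∂_3 = (8 − 7) − 0 = 1, and there is no ∂_3, so H_2 ≅ Z.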